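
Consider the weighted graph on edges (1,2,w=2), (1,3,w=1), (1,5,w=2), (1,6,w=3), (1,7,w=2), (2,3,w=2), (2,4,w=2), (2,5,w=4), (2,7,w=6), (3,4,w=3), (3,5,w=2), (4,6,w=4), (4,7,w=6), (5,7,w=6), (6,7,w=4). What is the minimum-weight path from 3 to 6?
4 (path: 3 -> 1 -> 6; weights 1 + 3 = 4)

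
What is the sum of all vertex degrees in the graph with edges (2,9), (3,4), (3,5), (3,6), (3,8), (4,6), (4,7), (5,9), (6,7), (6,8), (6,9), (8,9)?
24 (handshake: sum of degrees = 2|E| = 2 x 12 = 24)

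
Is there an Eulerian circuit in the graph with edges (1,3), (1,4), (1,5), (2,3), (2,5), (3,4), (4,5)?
No (4 vertices have odd degree: {1, 3, 4, 5}; Eulerian circuit requires 0)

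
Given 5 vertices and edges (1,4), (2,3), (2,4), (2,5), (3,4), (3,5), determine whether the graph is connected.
Yes (BFS from 1 visits [1, 4, 2, 3, 5] — all 5 vertices reached)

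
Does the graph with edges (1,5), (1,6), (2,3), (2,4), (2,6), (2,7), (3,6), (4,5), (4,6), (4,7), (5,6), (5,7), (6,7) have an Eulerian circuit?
Yes (the graph is connected and all 7 vertices have even degree)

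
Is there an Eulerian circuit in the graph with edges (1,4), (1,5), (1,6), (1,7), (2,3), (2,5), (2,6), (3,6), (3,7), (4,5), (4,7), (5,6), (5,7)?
No (4 vertices have odd degree: {2, 3, 4, 5}; Eulerian circuit requires 0)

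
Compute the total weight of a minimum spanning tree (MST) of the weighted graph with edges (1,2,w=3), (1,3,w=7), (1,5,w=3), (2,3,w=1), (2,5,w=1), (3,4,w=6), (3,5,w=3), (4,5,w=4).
9 (MST edges: (1,2,w=3), (2,3,w=1), (2,5,w=1), (4,5,w=4); sum of weights 3 + 1 + 1 + 4 = 9)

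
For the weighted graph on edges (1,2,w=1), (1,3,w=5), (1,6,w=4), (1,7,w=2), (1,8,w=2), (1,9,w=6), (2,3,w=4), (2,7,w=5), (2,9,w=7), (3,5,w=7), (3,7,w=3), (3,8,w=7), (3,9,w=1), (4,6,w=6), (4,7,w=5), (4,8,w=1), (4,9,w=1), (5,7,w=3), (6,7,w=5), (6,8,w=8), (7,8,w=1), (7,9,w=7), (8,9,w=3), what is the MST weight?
14 (MST edges: (1,2,w=1), (1,6,w=4), (1,8,w=2), (3,9,w=1), (4,8,w=1), (4,9,w=1), (5,7,w=3), (7,8,w=1); sum of weights 1 + 4 + 2 + 1 + 1 + 1 + 3 + 1 = 14)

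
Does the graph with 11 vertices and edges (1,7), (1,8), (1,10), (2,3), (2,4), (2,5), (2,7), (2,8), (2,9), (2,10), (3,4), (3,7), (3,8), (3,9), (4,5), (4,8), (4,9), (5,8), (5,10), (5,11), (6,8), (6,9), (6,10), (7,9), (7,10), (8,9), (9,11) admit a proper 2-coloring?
No (odd cycle of length 3: 7 -> 1 -> 10 -> 7)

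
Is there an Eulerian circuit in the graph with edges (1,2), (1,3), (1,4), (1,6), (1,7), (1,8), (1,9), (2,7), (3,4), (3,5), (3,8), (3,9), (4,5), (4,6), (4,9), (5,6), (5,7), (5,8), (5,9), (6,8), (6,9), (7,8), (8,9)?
No (4 vertices have odd degree: {1, 3, 4, 6}; Eulerian circuit requires 0)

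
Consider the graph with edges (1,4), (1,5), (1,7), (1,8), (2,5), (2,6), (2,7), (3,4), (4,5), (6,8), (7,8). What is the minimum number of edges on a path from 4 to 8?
2 (path: 4 -> 1 -> 8, 2 edges)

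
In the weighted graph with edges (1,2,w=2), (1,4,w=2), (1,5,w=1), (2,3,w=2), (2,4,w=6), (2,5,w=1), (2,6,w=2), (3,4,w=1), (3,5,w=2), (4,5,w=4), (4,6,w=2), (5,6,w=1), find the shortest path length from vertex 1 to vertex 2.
2 (path: 1 -> 2; weights 2 = 2)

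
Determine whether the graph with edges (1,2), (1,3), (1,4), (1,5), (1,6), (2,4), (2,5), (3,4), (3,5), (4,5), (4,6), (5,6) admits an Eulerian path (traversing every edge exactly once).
No (6 vertices have odd degree: {1, 2, 3, 4, 5, 6}; Eulerian path requires 0 or 2)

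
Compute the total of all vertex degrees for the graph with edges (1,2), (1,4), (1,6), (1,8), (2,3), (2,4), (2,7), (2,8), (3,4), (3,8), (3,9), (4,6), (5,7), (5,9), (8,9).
30 (handshake: sum of degrees = 2|E| = 2 x 15 = 30)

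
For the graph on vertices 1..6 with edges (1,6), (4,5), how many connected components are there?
4 (components: {1, 6}, {2}, {3}, {4, 5})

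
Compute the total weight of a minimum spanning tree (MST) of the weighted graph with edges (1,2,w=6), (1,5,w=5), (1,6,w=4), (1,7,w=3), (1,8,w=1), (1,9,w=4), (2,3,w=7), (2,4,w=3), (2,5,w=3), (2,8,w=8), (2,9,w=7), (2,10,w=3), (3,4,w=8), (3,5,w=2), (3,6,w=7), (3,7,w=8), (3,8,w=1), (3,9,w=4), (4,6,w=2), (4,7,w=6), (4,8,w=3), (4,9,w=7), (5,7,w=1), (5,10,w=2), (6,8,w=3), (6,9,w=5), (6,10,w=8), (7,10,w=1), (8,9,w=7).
18 (MST edges: (1,8,w=1), (1,9,w=4), (2,4,w=3), (2,5,w=3), (3,5,w=2), (3,8,w=1), (4,6,w=2), (5,7,w=1), (7,10,w=1); sum of weights 1 + 4 + 3 + 3 + 2 + 1 + 2 + 1 + 1 = 18)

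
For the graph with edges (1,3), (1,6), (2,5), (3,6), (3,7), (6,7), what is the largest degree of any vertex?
3 (attained at vertices 3, 6)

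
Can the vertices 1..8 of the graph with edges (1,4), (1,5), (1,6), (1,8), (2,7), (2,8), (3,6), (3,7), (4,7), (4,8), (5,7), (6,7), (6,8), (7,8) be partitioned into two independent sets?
No (odd cycle of length 3: 8 -> 1 -> 4 -> 8)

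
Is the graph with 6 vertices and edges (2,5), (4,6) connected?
No, it has 4 components: {1}, {2, 5}, {3}, {4, 6}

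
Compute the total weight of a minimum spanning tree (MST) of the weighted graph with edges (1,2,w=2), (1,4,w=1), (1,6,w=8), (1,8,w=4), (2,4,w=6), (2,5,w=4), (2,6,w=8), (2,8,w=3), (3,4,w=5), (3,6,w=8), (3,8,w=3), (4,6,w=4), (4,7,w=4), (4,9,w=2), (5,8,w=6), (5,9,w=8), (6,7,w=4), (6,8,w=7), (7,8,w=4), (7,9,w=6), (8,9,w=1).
21 (MST edges: (1,2,w=2), (1,4,w=1), (2,5,w=4), (3,8,w=3), (4,6,w=4), (4,7,w=4), (4,9,w=2), (8,9,w=1); sum of weights 2 + 1 + 4 + 3 + 4 + 4 + 2 + 1 = 21)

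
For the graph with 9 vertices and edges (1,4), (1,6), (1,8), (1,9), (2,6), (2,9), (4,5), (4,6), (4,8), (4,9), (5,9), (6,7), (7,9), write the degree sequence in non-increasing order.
[5, 5, 4, 4, 2, 2, 2, 2, 0] (degrees: deg(1)=4, deg(2)=2, deg(3)=0, deg(4)=5, deg(5)=2, deg(6)=4, deg(7)=2, deg(8)=2, deg(9)=5)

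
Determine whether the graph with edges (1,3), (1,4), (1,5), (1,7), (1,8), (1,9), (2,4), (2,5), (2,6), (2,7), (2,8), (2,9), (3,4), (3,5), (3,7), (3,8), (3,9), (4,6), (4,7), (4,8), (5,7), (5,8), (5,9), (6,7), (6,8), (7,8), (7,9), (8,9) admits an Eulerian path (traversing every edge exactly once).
Yes — and in fact it has an Eulerian circuit (the graph is connected and all 9 vertices have even degree)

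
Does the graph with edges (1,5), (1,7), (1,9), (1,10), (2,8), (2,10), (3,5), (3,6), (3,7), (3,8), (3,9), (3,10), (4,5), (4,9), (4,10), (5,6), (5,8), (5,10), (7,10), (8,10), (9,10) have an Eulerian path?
Yes (the graph is connected and exactly 2 vertices have odd degree: {4, 7}; any Eulerian path must start and end at those)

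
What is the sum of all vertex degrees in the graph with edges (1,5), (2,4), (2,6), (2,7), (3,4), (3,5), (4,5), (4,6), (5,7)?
18 (handshake: sum of degrees = 2|E| = 2 x 9 = 18)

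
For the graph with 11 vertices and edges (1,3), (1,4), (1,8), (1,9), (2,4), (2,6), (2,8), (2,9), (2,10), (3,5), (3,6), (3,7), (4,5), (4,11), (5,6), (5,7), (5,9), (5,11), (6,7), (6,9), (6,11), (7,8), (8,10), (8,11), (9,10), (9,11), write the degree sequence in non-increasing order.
[6, 6, 6, 5, 5, 5, 4, 4, 4, 4, 3] (degrees: deg(1)=4, deg(2)=5, deg(3)=4, deg(4)=4, deg(5)=6, deg(6)=6, deg(7)=4, deg(8)=5, deg(9)=6, deg(10)=3, deg(11)=5)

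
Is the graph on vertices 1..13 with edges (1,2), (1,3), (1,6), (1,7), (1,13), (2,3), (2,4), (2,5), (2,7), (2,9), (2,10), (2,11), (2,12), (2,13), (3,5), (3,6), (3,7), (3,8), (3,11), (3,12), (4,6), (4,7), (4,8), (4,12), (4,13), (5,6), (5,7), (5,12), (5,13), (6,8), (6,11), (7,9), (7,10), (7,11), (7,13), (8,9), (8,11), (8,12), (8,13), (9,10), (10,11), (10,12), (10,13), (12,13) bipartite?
No (odd cycle of length 3: 2 -> 1 -> 3 -> 2)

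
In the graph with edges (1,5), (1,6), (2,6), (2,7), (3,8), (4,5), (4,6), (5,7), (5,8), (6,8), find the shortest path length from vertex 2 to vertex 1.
2 (path: 2 -> 6 -> 1, 2 edges)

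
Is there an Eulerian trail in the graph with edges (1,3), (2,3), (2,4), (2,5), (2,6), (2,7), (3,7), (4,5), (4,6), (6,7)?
No (6 vertices have odd degree: {1, 2, 3, 4, 6, 7}; Eulerian path requires 0 or 2)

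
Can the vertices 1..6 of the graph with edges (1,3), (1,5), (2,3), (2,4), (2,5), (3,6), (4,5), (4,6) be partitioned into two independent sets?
No (odd cycle of length 5: 2 -> 3 -> 1 -> 5 -> 4 -> 2)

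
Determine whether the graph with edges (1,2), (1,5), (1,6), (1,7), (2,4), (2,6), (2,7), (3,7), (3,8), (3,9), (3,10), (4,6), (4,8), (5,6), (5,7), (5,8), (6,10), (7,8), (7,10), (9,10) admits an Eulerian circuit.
No (2 vertices have odd degree: {4, 6}; Eulerian circuit requires 0)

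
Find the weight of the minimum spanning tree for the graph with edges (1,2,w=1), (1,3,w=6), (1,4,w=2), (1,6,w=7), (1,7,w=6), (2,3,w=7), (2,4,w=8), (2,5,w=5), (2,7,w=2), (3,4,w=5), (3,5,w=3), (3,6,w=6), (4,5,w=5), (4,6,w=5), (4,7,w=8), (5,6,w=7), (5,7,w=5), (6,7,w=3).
16 (MST edges: (1,2,w=1), (1,4,w=2), (2,5,w=5), (2,7,w=2), (3,5,w=3), (6,7,w=3); sum of weights 1 + 2 + 5 + 2 + 3 + 3 = 16)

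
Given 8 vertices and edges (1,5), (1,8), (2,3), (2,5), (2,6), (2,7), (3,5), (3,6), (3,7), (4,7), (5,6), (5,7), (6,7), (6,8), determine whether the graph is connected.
Yes (BFS from 1 visits [1, 5, 8, 2, 3, 6, 7, 4] — all 8 vertices reached)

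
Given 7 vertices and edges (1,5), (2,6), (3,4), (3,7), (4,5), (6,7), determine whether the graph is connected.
Yes (BFS from 1 visits [1, 5, 4, 3, 7, 6, 2] — all 7 vertices reached)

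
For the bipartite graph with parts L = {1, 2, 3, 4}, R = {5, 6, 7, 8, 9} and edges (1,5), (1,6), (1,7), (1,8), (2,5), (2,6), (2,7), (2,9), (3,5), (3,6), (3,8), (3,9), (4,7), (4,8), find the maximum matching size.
4 (matching: (1,8), (2,9), (3,6), (4,7); upper bound min(|L|,|R|) = min(4,5) = 4)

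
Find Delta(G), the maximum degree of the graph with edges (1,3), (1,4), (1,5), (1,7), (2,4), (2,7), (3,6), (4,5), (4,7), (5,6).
4 (attained at vertices 1, 4)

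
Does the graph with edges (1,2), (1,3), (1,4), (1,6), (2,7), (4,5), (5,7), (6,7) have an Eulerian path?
Yes (the graph is connected and exactly 2 vertices have odd degree: {3, 7}; any Eulerian path must start and end at those)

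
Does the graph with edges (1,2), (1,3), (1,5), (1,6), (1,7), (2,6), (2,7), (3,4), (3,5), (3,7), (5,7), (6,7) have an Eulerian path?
No (6 vertices have odd degree: {1, 2, 4, 5, 6, 7}; Eulerian path requires 0 or 2)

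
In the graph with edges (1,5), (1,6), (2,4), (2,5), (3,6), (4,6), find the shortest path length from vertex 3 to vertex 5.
3 (path: 3 -> 6 -> 1 -> 5, 3 edges)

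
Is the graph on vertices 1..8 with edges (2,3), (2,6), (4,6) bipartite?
Yes. Partition: {1, 2, 4, 5, 7, 8}, {3, 6}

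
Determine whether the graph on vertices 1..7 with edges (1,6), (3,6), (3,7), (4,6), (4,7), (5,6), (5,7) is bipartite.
Yes. Partition: {1, 2, 3, 4, 5}, {6, 7}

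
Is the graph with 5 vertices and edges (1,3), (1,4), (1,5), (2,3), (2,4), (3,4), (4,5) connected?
Yes (BFS from 1 visits [1, 3, 4, 5, 2] — all 5 vertices reached)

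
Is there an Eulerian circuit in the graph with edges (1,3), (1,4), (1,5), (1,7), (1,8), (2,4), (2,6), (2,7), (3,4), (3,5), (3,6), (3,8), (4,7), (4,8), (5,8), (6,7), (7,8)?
No (8 vertices have odd degree: {1, 2, 3, 4, 5, 6, 7, 8}; Eulerian circuit requires 0)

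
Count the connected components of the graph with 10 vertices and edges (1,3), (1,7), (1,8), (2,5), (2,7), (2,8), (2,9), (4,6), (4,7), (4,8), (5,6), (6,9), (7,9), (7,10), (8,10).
1 (components: {1, 2, 3, 4, 5, 6, 7, 8, 9, 10})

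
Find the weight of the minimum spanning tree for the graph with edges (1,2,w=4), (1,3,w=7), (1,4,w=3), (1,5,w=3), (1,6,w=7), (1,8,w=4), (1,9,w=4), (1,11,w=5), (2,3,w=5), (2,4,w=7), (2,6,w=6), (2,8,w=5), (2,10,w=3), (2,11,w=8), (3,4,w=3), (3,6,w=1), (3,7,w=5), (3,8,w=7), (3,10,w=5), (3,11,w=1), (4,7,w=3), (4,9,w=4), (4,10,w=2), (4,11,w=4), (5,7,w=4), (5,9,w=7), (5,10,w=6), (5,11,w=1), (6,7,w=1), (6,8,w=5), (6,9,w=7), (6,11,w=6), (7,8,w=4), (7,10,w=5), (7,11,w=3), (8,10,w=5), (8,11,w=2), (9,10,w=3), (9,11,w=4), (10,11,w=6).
20 (MST edges: (1,4,w=3), (1,5,w=3), (2,10,w=3), (3,6,w=1), (3,11,w=1), (4,10,w=2), (5,11,w=1), (6,7,w=1), (8,11,w=2), (9,10,w=3); sum of weights 3 + 3 + 3 + 1 + 1 + 2 + 1 + 1 + 2 + 3 = 20)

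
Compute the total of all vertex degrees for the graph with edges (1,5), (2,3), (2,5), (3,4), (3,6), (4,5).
12 (handshake: sum of degrees = 2|E| = 2 x 6 = 12)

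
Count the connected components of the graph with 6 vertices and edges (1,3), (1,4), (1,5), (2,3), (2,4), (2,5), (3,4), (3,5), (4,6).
1 (components: {1, 2, 3, 4, 5, 6})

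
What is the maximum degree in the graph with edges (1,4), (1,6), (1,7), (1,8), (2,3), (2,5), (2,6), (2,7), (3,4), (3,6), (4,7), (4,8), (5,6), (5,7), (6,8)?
5 (attained at vertex 6)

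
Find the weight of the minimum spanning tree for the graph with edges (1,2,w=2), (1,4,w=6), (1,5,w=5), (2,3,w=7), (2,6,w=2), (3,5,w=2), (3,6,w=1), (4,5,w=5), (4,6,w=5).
12 (MST edges: (1,2,w=2), (2,6,w=2), (3,5,w=2), (3,6,w=1), (4,5,w=5); sum of weights 2 + 2 + 2 + 1 + 5 = 12)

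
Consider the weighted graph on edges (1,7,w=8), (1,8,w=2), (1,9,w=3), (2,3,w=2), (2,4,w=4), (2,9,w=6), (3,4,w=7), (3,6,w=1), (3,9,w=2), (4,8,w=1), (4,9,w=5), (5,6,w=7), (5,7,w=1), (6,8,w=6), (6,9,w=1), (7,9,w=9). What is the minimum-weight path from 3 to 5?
8 (path: 3 -> 6 -> 5; weights 1 + 7 = 8)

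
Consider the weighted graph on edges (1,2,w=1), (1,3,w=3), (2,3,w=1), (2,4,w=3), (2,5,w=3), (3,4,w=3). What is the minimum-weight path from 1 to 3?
2 (path: 1 -> 2 -> 3; weights 1 + 1 = 2)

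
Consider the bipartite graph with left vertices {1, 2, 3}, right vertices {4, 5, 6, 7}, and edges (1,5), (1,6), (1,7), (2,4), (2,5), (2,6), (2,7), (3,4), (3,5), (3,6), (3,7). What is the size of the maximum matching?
3 (matching: (1,7), (2,6), (3,5); upper bound min(|L|,|R|) = min(3,4) = 3)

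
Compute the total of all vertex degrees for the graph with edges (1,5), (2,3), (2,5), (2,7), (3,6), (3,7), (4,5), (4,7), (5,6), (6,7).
20 (handshake: sum of degrees = 2|E| = 2 x 10 = 20)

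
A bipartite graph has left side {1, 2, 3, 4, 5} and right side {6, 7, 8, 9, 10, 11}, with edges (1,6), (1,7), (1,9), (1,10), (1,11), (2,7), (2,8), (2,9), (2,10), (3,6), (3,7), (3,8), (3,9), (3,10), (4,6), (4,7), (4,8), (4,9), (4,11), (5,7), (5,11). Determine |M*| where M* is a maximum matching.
5 (matching: (1,11), (2,10), (3,9), (4,8), (5,7); upper bound min(|L|,|R|) = min(5,6) = 5)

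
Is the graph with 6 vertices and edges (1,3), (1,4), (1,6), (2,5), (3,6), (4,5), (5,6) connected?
Yes (BFS from 1 visits [1, 3, 4, 6, 5, 2] — all 6 vertices reached)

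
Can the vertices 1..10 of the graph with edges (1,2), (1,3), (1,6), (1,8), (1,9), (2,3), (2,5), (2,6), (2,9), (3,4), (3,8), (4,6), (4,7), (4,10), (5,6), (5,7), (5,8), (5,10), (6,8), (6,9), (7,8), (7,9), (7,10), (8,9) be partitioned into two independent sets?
No (odd cycle of length 3: 8 -> 1 -> 6 -> 8)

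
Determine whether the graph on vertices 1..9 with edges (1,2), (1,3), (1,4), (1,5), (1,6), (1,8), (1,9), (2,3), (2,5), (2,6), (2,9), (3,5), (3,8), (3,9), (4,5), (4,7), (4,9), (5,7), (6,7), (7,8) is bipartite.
No (odd cycle of length 3: 2 -> 1 -> 5 -> 2)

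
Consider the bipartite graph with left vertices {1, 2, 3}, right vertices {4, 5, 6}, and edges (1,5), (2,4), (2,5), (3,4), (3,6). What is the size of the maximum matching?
3 (matching: (1,5), (2,4), (3,6); upper bound min(|L|,|R|) = min(3,3) = 3)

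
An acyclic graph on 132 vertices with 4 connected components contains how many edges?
128 (Each of the 4 component trees on V_i vertices has V_i - 1 edges; summing gives V - C = 132 - 4 = 128)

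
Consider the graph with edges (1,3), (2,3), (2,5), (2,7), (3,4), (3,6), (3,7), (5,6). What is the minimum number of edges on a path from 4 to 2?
2 (path: 4 -> 3 -> 2, 2 edges)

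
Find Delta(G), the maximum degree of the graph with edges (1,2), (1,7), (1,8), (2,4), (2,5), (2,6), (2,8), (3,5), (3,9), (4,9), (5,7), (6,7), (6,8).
5 (attained at vertex 2)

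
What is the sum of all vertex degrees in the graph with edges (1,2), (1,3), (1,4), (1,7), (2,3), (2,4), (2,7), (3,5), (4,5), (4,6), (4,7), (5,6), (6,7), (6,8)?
28 (handshake: sum of degrees = 2|E| = 2 x 14 = 28)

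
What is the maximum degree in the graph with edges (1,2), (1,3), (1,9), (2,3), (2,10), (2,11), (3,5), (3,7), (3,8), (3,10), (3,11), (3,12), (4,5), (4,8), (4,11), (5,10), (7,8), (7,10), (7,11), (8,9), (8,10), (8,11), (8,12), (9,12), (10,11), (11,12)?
8 (attained at vertex 3)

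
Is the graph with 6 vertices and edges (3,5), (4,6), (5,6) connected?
No, it has 3 components: {1}, {2}, {3, 4, 5, 6}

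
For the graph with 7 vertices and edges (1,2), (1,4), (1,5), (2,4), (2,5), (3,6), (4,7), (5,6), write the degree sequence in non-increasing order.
[3, 3, 3, 3, 2, 1, 1] (degrees: deg(1)=3, deg(2)=3, deg(3)=1, deg(4)=3, deg(5)=3, deg(6)=2, deg(7)=1)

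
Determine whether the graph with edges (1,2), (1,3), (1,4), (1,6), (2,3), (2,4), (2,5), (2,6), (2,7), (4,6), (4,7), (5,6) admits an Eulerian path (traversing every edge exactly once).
Yes — and in fact it has an Eulerian circuit (the graph is connected and all 7 vertices have even degree)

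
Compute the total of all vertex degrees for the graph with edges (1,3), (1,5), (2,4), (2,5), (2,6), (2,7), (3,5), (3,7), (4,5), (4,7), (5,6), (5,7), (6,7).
26 (handshake: sum of degrees = 2|E| = 2 x 13 = 26)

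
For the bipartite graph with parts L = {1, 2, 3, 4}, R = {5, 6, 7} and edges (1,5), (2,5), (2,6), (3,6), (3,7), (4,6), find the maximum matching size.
3 (matching: (1,5), (2,6), (3,7); upper bound min(|L|,|R|) = min(4,3) = 3)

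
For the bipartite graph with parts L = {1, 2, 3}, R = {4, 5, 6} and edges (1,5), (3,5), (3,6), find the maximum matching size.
2 (matching: (1,5), (3,6); upper bound min(|L|,|R|) = min(3,3) = 3)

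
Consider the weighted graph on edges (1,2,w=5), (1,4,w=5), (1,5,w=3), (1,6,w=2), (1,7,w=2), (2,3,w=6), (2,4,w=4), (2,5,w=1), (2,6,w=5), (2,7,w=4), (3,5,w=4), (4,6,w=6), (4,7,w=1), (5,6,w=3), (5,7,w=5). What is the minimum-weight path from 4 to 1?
3 (path: 4 -> 7 -> 1; weights 1 + 2 = 3)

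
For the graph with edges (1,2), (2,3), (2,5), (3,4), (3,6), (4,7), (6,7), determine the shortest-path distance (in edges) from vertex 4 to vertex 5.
3 (path: 4 -> 3 -> 2 -> 5, 3 edges)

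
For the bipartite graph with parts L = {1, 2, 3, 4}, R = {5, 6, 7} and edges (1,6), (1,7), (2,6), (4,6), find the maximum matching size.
2 (matching: (1,7), (2,6); upper bound min(|L|,|R|) = min(4,3) = 3)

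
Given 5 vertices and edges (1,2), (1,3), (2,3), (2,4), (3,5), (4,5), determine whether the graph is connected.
Yes (BFS from 1 visits [1, 2, 3, 4, 5] — all 5 vertices reached)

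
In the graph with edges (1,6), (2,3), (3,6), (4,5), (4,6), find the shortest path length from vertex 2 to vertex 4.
3 (path: 2 -> 3 -> 6 -> 4, 3 edges)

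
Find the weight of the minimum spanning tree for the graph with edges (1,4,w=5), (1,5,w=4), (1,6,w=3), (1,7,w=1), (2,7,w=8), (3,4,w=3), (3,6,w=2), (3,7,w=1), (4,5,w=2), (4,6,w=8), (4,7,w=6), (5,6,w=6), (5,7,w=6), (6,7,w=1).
16 (MST edges: (1,7,w=1), (2,7,w=8), (3,4,w=3), (3,7,w=1), (4,5,w=2), (6,7,w=1); sum of weights 1 + 8 + 3 + 1 + 2 + 1 = 16)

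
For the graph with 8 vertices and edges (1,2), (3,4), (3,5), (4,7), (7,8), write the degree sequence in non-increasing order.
[2, 2, 2, 1, 1, 1, 1, 0] (degrees: deg(1)=1, deg(2)=1, deg(3)=2, deg(4)=2, deg(5)=1, deg(6)=0, deg(7)=2, deg(8)=1)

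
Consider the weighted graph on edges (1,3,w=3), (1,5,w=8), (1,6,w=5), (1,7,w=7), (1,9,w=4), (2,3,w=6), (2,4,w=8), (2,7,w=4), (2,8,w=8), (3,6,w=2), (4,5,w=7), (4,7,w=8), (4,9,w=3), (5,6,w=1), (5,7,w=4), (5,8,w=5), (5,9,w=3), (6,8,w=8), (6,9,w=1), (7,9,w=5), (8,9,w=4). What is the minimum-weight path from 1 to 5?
6 (path: 1 -> 6 -> 5; weights 5 + 1 = 6)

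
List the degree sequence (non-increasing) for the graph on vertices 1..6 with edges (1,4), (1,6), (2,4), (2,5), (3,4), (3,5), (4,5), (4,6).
[5, 3, 2, 2, 2, 2] (degrees: deg(1)=2, deg(2)=2, deg(3)=2, deg(4)=5, deg(5)=3, deg(6)=2)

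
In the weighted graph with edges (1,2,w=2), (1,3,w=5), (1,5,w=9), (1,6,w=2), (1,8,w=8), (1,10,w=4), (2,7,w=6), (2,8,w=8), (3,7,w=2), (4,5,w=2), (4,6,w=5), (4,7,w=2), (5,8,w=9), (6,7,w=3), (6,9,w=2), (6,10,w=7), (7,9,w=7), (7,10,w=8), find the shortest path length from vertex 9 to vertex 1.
4 (path: 9 -> 6 -> 1; weights 2 + 2 = 4)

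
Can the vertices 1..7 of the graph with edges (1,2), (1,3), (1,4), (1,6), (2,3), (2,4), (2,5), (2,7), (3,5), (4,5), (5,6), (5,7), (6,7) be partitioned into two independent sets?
No (odd cycle of length 3: 3 -> 1 -> 2 -> 3)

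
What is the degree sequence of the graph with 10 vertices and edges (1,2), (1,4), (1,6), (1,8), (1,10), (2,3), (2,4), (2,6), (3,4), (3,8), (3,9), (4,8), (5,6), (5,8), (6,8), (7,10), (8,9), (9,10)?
[6, 5, 4, 4, 4, 4, 3, 3, 2, 1] (degrees: deg(1)=5, deg(2)=4, deg(3)=4, deg(4)=4, deg(5)=2, deg(6)=4, deg(7)=1, deg(8)=6, deg(9)=3, deg(10)=3)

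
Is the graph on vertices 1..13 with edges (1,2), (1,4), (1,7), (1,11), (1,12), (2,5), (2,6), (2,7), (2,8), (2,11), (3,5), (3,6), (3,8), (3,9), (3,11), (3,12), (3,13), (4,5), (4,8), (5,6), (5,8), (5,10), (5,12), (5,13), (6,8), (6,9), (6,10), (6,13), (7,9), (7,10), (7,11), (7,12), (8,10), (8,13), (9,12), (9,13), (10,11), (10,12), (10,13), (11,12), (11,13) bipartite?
No (odd cycle of length 3: 11 -> 1 -> 2 -> 11)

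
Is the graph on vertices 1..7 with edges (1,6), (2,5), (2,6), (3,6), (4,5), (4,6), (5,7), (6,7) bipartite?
Yes. Partition: {1, 2, 3, 4, 7}, {5, 6}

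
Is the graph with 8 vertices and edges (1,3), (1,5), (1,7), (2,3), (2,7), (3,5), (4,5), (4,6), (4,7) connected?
No, it has 2 components: {1, 2, 3, 4, 5, 6, 7}, {8}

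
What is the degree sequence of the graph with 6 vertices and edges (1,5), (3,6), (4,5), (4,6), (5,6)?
[3, 3, 2, 1, 1, 0] (degrees: deg(1)=1, deg(2)=0, deg(3)=1, deg(4)=2, deg(5)=3, deg(6)=3)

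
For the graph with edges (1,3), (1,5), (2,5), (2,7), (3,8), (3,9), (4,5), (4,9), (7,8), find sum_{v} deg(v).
18 (handshake: sum of degrees = 2|E| = 2 x 9 = 18)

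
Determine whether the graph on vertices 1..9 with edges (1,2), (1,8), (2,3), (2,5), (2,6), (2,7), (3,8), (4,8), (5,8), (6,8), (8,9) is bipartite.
Yes. Partition: {1, 3, 4, 5, 6, 7, 9}, {2, 8}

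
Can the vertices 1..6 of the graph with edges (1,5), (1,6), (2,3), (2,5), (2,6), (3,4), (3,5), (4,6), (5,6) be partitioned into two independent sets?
No (odd cycle of length 3: 6 -> 1 -> 5 -> 6)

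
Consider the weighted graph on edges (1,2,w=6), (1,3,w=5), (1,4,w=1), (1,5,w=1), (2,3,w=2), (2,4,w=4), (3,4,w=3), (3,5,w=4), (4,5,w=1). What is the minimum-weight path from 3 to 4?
3 (path: 3 -> 4; weights 3 = 3)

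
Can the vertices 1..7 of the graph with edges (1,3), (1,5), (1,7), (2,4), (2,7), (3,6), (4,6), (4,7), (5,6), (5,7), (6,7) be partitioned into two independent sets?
No (odd cycle of length 3: 7 -> 1 -> 5 -> 7)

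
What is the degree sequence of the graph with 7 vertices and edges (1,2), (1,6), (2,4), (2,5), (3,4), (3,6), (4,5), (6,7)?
[3, 3, 3, 2, 2, 2, 1] (degrees: deg(1)=2, deg(2)=3, deg(3)=2, deg(4)=3, deg(5)=2, deg(6)=3, deg(7)=1)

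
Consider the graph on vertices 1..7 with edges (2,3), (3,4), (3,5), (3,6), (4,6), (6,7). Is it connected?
No, it has 2 components: {1}, {2, 3, 4, 5, 6, 7}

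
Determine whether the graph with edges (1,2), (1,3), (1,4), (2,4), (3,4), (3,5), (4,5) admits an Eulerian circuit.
No (2 vertices have odd degree: {1, 3}; Eulerian circuit requires 0)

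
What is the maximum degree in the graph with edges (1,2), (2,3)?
2 (attained at vertex 2)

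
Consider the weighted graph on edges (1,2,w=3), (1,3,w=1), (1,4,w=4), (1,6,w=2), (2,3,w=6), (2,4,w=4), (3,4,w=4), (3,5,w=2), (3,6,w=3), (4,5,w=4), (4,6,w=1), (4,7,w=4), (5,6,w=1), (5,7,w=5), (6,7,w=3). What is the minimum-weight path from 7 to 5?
4 (path: 7 -> 6 -> 5; weights 3 + 1 = 4)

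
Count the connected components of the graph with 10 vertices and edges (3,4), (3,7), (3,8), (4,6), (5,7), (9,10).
4 (components: {1}, {2}, {3, 4, 5, 6, 7, 8}, {9, 10})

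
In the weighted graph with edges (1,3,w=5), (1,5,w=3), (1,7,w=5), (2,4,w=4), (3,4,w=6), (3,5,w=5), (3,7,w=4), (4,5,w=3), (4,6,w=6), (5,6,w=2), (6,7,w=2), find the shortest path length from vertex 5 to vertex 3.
5 (path: 5 -> 3; weights 5 = 5)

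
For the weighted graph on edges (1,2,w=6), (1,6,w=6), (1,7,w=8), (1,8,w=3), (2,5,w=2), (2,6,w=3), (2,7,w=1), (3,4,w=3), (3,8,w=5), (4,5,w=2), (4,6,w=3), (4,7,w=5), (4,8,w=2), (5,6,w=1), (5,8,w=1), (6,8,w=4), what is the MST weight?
13 (MST edges: (1,8,w=3), (2,5,w=2), (2,7,w=1), (3,4,w=3), (4,5,w=2), (5,6,w=1), (5,8,w=1); sum of weights 3 + 2 + 1 + 3 + 2 + 1 + 1 = 13)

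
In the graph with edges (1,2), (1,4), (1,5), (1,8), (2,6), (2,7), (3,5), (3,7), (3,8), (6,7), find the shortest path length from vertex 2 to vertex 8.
2 (path: 2 -> 1 -> 8, 2 edges)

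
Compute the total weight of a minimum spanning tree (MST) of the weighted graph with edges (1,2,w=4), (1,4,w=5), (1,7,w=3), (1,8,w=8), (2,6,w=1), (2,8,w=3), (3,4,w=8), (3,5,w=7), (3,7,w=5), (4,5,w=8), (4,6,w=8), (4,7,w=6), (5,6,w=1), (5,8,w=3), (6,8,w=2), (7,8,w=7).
21 (MST edges: (1,2,w=4), (1,4,w=5), (1,7,w=3), (2,6,w=1), (3,7,w=5), (5,6,w=1), (6,8,w=2); sum of weights 4 + 5 + 3 + 1 + 5 + 1 + 2 = 21)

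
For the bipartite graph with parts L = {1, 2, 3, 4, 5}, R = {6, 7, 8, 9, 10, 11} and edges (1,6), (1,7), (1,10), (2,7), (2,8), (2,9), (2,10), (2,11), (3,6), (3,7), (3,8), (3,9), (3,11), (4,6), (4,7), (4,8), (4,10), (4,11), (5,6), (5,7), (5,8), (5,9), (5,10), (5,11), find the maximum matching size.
5 (matching: (1,10), (2,11), (3,9), (4,8), (5,7); upper bound min(|L|,|R|) = min(5,6) = 5)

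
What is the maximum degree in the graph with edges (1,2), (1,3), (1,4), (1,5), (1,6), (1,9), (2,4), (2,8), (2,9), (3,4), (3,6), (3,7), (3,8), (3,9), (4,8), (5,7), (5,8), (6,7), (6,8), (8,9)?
6 (attained at vertices 1, 3, 8)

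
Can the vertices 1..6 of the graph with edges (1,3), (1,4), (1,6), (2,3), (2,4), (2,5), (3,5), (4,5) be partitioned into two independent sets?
No (odd cycle of length 3: 2 -> 3 -> 5 -> 2)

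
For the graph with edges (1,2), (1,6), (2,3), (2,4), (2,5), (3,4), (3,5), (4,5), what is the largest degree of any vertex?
4 (attained at vertex 2)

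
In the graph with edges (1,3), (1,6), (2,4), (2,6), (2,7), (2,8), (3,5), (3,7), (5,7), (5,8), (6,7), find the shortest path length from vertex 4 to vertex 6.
2 (path: 4 -> 2 -> 6, 2 edges)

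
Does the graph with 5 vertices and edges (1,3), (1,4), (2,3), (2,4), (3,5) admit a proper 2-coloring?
Yes. Partition: {1, 2, 5}, {3, 4}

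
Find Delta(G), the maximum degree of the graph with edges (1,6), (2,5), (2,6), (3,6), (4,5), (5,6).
4 (attained at vertex 6)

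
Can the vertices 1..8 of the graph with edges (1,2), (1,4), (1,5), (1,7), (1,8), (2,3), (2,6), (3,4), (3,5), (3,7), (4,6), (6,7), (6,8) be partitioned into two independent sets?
Yes. Partition: {1, 3, 6}, {2, 4, 5, 7, 8}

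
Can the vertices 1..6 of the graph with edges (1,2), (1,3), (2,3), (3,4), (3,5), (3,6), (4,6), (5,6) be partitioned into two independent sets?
No (odd cycle of length 3: 3 -> 1 -> 2 -> 3)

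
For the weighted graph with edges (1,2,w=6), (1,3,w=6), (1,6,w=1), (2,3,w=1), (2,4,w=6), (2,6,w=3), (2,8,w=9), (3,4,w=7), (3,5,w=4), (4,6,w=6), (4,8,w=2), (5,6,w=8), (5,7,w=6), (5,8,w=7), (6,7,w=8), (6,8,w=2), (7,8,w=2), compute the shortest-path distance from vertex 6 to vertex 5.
8 (path: 6 -> 5; weights 8 = 8)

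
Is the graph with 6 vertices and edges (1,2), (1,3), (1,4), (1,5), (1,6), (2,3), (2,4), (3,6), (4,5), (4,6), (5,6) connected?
Yes (BFS from 1 visits [1, 2, 3, 4, 5, 6] — all 6 vertices reached)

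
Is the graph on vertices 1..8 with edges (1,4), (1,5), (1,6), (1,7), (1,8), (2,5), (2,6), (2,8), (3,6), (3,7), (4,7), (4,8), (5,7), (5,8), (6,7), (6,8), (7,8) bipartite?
No (odd cycle of length 3: 5 -> 1 -> 8 -> 5)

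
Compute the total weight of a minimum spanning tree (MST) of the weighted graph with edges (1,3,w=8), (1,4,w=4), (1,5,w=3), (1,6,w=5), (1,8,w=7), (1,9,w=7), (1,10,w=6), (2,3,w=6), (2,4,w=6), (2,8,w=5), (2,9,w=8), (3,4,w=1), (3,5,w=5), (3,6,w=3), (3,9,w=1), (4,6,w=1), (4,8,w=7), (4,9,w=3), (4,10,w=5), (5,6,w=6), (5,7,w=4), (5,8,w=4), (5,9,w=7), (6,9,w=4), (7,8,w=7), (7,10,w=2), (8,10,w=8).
25 (MST edges: (1,4,w=4), (1,5,w=3), (2,8,w=5), (3,4,w=1), (3,9,w=1), (4,6,w=1), (5,7,w=4), (5,8,w=4), (7,10,w=2); sum of weights 4 + 3 + 5 + 1 + 1 + 1 + 4 + 4 + 2 = 25)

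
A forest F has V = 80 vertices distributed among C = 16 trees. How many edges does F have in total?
64 (Each of the 16 component trees on V_i vertices has V_i - 1 edges; summing gives V - C = 80 - 16 = 64)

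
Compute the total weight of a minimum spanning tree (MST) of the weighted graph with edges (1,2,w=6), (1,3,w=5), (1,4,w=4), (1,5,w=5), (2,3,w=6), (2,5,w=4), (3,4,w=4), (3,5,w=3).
15 (MST edges: (1,4,w=4), (2,5,w=4), (3,4,w=4), (3,5,w=3); sum of weights 4 + 4 + 4 + 3 = 15)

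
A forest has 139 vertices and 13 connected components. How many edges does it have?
126 (Each of the 13 component trees on V_i vertices has V_i - 1 edges; summing gives V - C = 139 - 13 = 126)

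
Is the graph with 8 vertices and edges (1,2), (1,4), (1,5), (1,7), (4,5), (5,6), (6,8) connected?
No, it has 2 components: {1, 2, 4, 5, 6, 7, 8}, {3}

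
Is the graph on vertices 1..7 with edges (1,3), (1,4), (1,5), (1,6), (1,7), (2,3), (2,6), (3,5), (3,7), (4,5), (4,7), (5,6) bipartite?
No (odd cycle of length 3: 3 -> 1 -> 5 -> 3)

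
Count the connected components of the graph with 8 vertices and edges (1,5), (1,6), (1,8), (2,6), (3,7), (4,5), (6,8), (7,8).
1 (components: {1, 2, 3, 4, 5, 6, 7, 8})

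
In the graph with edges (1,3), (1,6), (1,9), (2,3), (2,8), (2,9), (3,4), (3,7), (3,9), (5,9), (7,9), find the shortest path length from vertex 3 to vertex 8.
2 (path: 3 -> 2 -> 8, 2 edges)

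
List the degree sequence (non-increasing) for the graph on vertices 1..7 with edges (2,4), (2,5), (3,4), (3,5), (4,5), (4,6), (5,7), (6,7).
[4, 4, 2, 2, 2, 2, 0] (degrees: deg(1)=0, deg(2)=2, deg(3)=2, deg(4)=4, deg(5)=4, deg(6)=2, deg(7)=2)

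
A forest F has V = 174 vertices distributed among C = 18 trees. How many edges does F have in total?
156 (Each of the 18 component trees on V_i vertices has V_i - 1 edges; summing gives V - C = 174 - 18 = 156)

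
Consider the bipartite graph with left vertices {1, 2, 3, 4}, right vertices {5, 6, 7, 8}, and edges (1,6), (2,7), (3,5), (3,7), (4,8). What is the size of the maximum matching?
4 (matching: (1,6), (2,7), (3,5), (4,8); upper bound min(|L|,|R|) = min(4,4) = 4)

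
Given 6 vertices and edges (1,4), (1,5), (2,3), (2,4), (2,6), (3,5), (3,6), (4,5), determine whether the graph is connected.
Yes (BFS from 1 visits [1, 4, 5, 2, 3, 6] — all 6 vertices reached)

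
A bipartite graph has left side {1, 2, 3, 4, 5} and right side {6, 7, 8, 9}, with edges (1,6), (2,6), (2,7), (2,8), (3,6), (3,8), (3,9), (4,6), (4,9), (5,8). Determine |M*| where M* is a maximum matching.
4 (matching: (1,6), (2,7), (3,9), (5,8); upper bound min(|L|,|R|) = min(5,4) = 4)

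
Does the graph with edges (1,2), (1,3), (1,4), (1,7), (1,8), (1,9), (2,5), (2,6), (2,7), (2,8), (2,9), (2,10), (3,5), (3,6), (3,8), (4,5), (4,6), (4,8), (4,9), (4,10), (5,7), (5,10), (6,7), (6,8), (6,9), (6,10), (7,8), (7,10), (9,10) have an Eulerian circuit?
No (4 vertices have odd degree: {2, 5, 6, 9}; Eulerian circuit requires 0)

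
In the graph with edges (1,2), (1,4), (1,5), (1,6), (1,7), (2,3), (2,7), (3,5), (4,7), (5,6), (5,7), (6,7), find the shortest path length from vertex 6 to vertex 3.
2 (path: 6 -> 5 -> 3, 2 edges)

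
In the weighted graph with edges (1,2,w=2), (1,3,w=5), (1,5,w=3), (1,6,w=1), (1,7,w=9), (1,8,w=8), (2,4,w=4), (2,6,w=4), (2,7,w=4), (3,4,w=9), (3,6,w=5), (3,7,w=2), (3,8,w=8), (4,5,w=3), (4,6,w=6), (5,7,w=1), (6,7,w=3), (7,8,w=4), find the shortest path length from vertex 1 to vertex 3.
5 (path: 1 -> 3; weights 5 = 5)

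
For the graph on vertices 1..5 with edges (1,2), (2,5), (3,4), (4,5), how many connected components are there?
1 (components: {1, 2, 3, 4, 5})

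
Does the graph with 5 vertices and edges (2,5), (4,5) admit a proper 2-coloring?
Yes. Partition: {1, 2, 3, 4}, {5}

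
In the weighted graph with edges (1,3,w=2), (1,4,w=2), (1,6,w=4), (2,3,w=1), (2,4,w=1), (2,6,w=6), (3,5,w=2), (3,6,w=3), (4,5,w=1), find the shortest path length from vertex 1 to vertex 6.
4 (path: 1 -> 6; weights 4 = 4)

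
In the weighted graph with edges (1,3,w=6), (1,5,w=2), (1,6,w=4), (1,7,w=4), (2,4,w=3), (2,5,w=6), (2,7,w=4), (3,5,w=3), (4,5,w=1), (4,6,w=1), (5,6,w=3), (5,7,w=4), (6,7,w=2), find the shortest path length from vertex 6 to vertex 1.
4 (path: 6 -> 1; weights 4 = 4)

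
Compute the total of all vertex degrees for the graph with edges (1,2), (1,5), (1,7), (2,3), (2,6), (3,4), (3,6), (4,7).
16 (handshake: sum of degrees = 2|E| = 2 x 8 = 16)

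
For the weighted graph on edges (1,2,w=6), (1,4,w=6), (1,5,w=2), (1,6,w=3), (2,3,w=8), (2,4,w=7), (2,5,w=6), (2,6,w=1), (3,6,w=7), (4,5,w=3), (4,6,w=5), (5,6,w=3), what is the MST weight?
16 (MST edges: (1,5,w=2), (1,6,w=3), (2,6,w=1), (3,6,w=7), (4,5,w=3); sum of weights 2 + 3 + 1 + 7 + 3 = 16)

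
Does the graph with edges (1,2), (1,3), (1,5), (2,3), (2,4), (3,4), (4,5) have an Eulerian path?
No (4 vertices have odd degree: {1, 2, 3, 4}; Eulerian path requires 0 or 2)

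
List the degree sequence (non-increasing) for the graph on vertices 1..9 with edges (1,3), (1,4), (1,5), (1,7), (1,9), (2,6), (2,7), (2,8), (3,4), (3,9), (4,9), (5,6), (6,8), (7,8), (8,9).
[5, 4, 4, 3, 3, 3, 3, 3, 2] (degrees: deg(1)=5, deg(2)=3, deg(3)=3, deg(4)=3, deg(5)=2, deg(6)=3, deg(7)=3, deg(8)=4, deg(9)=4)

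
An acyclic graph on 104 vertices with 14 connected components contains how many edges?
90 (Each of the 14 component trees on V_i vertices has V_i - 1 edges; summing gives V - C = 104 - 14 = 90)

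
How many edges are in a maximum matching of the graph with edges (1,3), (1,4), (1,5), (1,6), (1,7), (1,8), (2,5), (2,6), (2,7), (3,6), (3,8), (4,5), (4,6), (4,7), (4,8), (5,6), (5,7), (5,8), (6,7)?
4 (matching: (1,7), (2,5), (3,6), (4,8); upper bound floor(n/2) = floor(8/2) = 4)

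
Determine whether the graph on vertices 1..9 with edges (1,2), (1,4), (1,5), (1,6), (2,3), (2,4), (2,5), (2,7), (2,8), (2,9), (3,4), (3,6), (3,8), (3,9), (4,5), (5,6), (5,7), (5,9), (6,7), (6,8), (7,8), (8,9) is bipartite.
No (odd cycle of length 3: 5 -> 1 -> 2 -> 5)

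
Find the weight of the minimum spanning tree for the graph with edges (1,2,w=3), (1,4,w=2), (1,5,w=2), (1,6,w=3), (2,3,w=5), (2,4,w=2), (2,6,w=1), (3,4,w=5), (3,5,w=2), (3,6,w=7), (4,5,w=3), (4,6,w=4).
9 (MST edges: (1,4,w=2), (1,5,w=2), (2,4,w=2), (2,6,w=1), (3,5,w=2); sum of weights 2 + 2 + 2 + 1 + 2 = 9)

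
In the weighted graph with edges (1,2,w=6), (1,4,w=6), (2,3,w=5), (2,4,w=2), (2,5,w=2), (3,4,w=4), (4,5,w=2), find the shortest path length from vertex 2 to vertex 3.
5 (path: 2 -> 3; weights 5 = 5)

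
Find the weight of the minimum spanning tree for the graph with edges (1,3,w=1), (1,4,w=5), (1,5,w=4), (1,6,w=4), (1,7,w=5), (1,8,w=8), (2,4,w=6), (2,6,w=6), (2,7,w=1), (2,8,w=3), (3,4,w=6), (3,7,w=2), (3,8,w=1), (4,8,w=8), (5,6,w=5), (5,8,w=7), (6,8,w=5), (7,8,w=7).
18 (MST edges: (1,3,w=1), (1,4,w=5), (1,5,w=4), (1,6,w=4), (2,7,w=1), (3,7,w=2), (3,8,w=1); sum of weights 1 + 5 + 4 + 4 + 1 + 2 + 1 = 18)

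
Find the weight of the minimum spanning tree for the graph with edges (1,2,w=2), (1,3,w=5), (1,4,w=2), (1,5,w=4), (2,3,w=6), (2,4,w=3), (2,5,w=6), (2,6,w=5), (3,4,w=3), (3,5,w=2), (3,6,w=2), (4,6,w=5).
11 (MST edges: (1,2,w=2), (1,4,w=2), (3,4,w=3), (3,5,w=2), (3,6,w=2); sum of weights 2 + 2 + 3 + 2 + 2 = 11)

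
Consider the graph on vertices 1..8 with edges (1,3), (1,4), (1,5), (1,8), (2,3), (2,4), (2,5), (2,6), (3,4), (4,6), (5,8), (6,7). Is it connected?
Yes (BFS from 1 visits [1, 3, 4, 5, 8, 2, 6, 7] — all 8 vertices reached)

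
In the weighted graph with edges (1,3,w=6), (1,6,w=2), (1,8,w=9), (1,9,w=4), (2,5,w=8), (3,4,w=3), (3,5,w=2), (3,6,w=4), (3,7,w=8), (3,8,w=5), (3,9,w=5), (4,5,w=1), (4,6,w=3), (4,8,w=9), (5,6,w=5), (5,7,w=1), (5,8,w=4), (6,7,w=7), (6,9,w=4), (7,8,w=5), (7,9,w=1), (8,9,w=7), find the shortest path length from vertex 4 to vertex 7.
2 (path: 4 -> 5 -> 7; weights 1 + 1 = 2)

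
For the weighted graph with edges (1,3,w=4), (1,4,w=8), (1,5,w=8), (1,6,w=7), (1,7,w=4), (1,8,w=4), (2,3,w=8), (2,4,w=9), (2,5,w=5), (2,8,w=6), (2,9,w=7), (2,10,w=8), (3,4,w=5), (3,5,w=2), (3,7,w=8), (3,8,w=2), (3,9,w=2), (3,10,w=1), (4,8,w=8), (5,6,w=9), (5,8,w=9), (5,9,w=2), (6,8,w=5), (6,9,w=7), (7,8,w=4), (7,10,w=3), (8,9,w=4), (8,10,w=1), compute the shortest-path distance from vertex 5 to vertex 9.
2 (path: 5 -> 9; weights 2 = 2)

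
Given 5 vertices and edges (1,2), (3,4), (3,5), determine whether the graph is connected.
No, it has 2 components: {1, 2}, {3, 4, 5}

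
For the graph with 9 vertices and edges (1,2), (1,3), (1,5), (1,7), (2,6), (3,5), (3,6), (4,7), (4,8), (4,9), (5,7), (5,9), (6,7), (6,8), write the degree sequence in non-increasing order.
[4, 4, 4, 4, 3, 3, 2, 2, 2] (degrees: deg(1)=4, deg(2)=2, deg(3)=3, deg(4)=3, deg(5)=4, deg(6)=4, deg(7)=4, deg(8)=2, deg(9)=2)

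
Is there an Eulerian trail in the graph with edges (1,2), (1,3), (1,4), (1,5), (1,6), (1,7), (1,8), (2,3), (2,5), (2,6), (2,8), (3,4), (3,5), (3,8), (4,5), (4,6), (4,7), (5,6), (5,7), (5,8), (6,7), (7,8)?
No (8 vertices have odd degree: {1, 2, 3, 4, 5, 6, 7, 8}; Eulerian path requires 0 or 2)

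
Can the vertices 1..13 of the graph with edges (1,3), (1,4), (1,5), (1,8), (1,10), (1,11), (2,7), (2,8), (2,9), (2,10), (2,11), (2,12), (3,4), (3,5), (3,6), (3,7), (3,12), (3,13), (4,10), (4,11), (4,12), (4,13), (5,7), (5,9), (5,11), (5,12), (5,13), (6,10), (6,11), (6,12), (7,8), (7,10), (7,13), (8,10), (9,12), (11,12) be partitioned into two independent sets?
No (odd cycle of length 3: 3 -> 1 -> 4 -> 3)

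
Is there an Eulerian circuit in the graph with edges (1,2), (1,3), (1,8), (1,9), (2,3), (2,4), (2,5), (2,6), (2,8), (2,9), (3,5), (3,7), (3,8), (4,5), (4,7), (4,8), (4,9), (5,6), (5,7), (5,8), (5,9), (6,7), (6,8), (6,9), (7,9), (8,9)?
No (8 vertices have odd degree: {2, 3, 4, 5, 6, 7, 8, 9}; Eulerian circuit requires 0)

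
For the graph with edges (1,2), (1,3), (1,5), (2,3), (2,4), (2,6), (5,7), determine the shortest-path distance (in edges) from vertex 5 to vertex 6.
3 (path: 5 -> 1 -> 2 -> 6, 3 edges)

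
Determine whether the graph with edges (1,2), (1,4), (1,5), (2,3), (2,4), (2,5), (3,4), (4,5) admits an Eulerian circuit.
No (2 vertices have odd degree: {1, 5}; Eulerian circuit requires 0)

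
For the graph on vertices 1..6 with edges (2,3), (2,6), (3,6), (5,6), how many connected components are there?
3 (components: {1}, {2, 3, 5, 6}, {4})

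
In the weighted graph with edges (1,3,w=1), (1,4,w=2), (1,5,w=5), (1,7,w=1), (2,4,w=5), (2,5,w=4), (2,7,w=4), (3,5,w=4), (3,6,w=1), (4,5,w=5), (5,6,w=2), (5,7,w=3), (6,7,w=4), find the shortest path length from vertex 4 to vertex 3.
3 (path: 4 -> 1 -> 3; weights 2 + 1 = 3)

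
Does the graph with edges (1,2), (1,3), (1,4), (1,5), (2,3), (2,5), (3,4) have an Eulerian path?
Yes (the graph is connected and exactly 2 vertices have odd degree: {2, 3}; any Eulerian path must start and end at those)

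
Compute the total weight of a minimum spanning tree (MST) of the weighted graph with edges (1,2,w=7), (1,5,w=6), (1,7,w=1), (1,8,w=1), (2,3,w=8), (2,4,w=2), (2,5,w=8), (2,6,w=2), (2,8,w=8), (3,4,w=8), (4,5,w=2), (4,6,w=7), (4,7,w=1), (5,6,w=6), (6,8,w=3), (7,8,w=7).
17 (MST edges: (1,7,w=1), (1,8,w=1), (2,3,w=8), (2,4,w=2), (2,6,w=2), (4,5,w=2), (4,7,w=1); sum of weights 1 + 1 + 8 + 2 + 2 + 2 + 1 = 17)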